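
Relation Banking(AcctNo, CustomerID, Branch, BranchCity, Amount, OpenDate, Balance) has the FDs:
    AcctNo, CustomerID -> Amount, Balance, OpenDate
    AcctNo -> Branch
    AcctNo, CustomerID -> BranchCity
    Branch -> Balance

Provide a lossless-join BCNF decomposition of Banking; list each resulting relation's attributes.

{AcctNo, Amount, BranchCity, CustomerID, OpenDate}; {AcctNo, Branch}; {Balance, Branch}

Candidate key of the original relation: {AcctNo, CustomerID}.
In {AcctNo, Amount, Balance, Branch, BranchCity, CustomerID, OpenDate}, {AcctNo} is not a superkey ({AcctNo}⁺ restricted to this set is {AcctNo, Balance, Branch}), so split on AcctNo -> Balance, Branch into {AcctNo, Balance, Branch} and {AcctNo, Amount, BranchCity, CustomerID, OpenDate}.
In {AcctNo, Balance, Branch}, {Branch} is not a superkey ({Branch}⁺ restricted to this set is {Balance, Branch}), so split on Branch -> Balance into {Balance, Branch} and {AcctNo, Branch}.
{Balance, Branch} is in BCNF.
{AcctNo, Branch} is in BCNF.
{AcctNo, Amount, BranchCity, CustomerID, OpenDate} is in BCNF.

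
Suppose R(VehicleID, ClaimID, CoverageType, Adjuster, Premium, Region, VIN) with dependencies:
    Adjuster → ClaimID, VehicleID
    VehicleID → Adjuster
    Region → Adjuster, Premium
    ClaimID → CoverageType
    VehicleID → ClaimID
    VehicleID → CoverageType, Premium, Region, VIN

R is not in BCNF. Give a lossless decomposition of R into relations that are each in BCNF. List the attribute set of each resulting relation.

{Adjuster, ClaimID, Premium, Region, VIN, VehicleID}; {ClaimID, CoverageType}

Candidate keys of the original relation: {Adjuster}, {Region}, {VehicleID}.
In {Adjuster, ClaimID, CoverageType, Premium, Region, VIN, VehicleID}, {ClaimID} is not a superkey ({ClaimID}⁺ restricted to this set is {ClaimID, CoverageType}), so split on ClaimID → CoverageType into {ClaimID, CoverageType} and {Adjuster, ClaimID, Premium, Region, VIN, VehicleID}.
{ClaimID, CoverageType} is in BCNF.
{Adjuster, ClaimID, Premium, Region, VIN, VehicleID} is in BCNF.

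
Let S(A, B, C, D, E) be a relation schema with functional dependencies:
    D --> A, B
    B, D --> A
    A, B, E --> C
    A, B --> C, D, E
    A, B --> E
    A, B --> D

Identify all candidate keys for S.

{A, B}, {D}

{D} is a candidate key since {D}⁺ = {A, B, C, D, E} covers every attribute.
{A, B} is a candidate key since {A, B}⁺ = {A, B, C, D, E} covers every attribute.
Any other superkey properly contains one of these, so there are no further candidate keys.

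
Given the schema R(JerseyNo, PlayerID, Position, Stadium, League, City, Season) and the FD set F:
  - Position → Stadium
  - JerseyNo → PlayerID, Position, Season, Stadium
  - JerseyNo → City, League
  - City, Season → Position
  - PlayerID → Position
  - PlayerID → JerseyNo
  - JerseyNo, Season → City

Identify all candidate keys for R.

{JerseyNo}, {PlayerID}

Closure of {JerseyNo} is {City, JerseyNo, League, PlayerID, Position, Season, Stadium}, the whole schema; {JerseyNo} is a candidate key.
Closure of {PlayerID} is {City, JerseyNo, League, PlayerID, Position, Season, Stadium}, the whole schema; {PlayerID} is a candidate key.
Any other superkey properly contains one of these, so there are no further candidate keys.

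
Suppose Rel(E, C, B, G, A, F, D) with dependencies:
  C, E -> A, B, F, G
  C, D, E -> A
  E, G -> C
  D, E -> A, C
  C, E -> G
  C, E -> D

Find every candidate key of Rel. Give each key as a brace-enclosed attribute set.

{C, E}, {D, E}, {E, G}

{E} never appears on the right of any FD, so every key must include it.
Closure of {C, E} is {A, B, C, D, E, F, G}, the whole schema; {C, E} is a candidate key.
Closure of {D, E} is {A, B, C, D, E, F, G}, the whole schema; {D, E} is a candidate key.
Closure of {E, G} is {A, B, C, D, E, F, G}, the whole schema; {E, G} is a candidate key.
These are minimal and exhaustive — every other superkey contains one of them.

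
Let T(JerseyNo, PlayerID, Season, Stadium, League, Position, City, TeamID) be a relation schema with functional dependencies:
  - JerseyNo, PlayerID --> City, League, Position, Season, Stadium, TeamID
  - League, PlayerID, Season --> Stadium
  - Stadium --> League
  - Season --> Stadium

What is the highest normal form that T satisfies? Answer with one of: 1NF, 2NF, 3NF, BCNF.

Candidate key: {JerseyNo, PlayerID}. Prime attributes: {JerseyNo, PlayerID}.
League, PlayerID, Season --> Stadium breaks BCNF: {League, PlayerID, Season}⁺ = {League, PlayerID, Season, Stadium}, so {League, PlayerID, Season} is not a superkey.
League, PlayerID, Season --> Stadium determines the non-prime attribute {Stadium} from a non-superkey — 3NF is violated.
Checking every proper subset of each key, none determines a non-prime attribute — 2NF is satisfied.

2NF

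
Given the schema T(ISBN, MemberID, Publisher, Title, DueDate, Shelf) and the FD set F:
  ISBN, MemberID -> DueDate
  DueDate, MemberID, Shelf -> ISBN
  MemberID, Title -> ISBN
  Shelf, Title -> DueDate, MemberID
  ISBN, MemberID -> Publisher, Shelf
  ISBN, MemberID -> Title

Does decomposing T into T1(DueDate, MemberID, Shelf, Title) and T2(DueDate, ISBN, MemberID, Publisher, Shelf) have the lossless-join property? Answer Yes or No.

Yes

Common attributes: {DueDate, MemberID, Shelf}; their closure is {DueDate, ISBN, MemberID, Publisher, Shelf, Title}.
T1 is contained in that closure, so T1 ∩ T2 -> T1 holds and the join is lossless.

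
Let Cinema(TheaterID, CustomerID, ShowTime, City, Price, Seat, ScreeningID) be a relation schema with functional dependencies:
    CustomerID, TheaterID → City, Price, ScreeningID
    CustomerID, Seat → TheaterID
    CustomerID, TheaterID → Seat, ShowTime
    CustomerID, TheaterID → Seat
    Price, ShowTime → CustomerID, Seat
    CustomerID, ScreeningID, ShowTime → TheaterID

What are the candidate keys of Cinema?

{CustomerID, Seat} is a candidate key since {CustomerID, Seat}⁺ = {City, CustomerID, Price, ScreeningID, Seat, ShowTime, TheaterID} covers every attribute.
{CustomerID, TheaterID} is a candidate key since {CustomerID, TheaterID}⁺ = {City, CustomerID, Price, ScreeningID, Seat, ShowTime, TheaterID} covers every attribute.
{Price, ShowTime} is a candidate key since {Price, ShowTime}⁺ = {City, CustomerID, Price, ScreeningID, Seat, ShowTime, TheaterID} covers every attribute.
{CustomerID, ScreeningID, ShowTime} is a candidate key since {CustomerID, ScreeningID, ShowTime}⁺ = {City, CustomerID, Price, ScreeningID, Seat, ShowTime, TheaterID} covers every attribute.
No proper subset of any of these is a key, and no other minimal superkey exists.

{CustomerID, ScreeningID, ShowTime}, {CustomerID, Seat}, {CustomerID, TheaterID}, {Price, ShowTime}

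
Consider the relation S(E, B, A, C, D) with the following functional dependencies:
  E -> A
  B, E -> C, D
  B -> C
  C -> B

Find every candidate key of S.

{B, E}, {C, E}

Attributes never on any right-hand side: {E} — every candidate key must contain it.
{B, E}⁺ = {A, B, C, D, E} — all of the relation — so {B, E} is a candidate key.
{C, E}⁺ = {A, B, C, D, E} — all of the relation — so {C, E} is a candidate key.
These are minimal and exhaustive — every other superkey contains one of them.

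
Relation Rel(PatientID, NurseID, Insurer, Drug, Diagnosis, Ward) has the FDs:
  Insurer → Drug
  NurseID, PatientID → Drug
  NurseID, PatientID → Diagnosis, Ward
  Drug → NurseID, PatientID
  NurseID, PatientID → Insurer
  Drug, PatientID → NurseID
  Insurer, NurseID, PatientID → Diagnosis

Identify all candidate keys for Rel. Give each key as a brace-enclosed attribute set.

{Drug}⁺ = {Diagnosis, Drug, Insurer, NurseID, PatientID, Ward}, which is every attribute, so {Drug} is a candidate key.
{Insurer}⁺ = {Diagnosis, Drug, Insurer, NurseID, PatientID, Ward}, which is every attribute, so {Insurer} is a candidate key.
{NurseID, PatientID}⁺ = {Diagnosis, Drug, Insurer, NurseID, PatientID, Ward}, which is every attribute, so {NurseID, PatientID} is a candidate key.
These are minimal and exhaustive — every other superkey contains one of them.

{Drug}, {Insurer}, {NurseID, PatientID}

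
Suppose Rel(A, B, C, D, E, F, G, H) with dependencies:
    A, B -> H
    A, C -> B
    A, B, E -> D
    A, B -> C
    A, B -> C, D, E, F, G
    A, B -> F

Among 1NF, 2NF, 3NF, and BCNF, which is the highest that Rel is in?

BCNF

Candidate keys: {A, B}, {A, C}. Prime attributes: {A, B, C}.
Each dependency's left side is a superkey — BCNF holds.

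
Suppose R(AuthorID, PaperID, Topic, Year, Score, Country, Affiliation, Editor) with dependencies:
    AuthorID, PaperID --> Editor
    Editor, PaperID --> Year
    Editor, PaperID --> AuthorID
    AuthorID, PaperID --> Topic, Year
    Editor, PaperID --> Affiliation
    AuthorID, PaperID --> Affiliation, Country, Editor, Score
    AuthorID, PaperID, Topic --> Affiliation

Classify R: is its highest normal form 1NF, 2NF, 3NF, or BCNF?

BCNF

Candidate keys: {AuthorID, PaperID}, {Editor, PaperID}. Prime attributes: {AuthorID, Editor, PaperID}.
Each dependency's left side is a superkey — BCNF holds.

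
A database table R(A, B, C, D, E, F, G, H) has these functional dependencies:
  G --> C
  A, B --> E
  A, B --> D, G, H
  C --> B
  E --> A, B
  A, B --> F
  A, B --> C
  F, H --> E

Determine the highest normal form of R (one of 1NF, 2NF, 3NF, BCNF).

Candidate keys: {A, B}, {A, C}, {A, G}, {E}, {F, H}. Prime attributes: {A, B, C, E, F, G, H}.
G --> C: {G}⁺ = {B, C, G}, which is not all of the attributes, so the left side is not a superkey — BCNF is violated.
But every attribute on its right side ({C}) is prime, and the same holds for every other non-superkey FD, so 3NF still holds.

3NF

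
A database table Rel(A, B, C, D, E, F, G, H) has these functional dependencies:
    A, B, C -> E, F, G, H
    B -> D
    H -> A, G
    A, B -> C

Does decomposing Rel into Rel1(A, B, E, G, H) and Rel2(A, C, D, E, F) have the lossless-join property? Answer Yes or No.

No

The shared attributes are {A, E} and {A, E}⁺ = {A, E}.
The closure covers neither Rel1 nor Rel2 entirely; the join is not lossless.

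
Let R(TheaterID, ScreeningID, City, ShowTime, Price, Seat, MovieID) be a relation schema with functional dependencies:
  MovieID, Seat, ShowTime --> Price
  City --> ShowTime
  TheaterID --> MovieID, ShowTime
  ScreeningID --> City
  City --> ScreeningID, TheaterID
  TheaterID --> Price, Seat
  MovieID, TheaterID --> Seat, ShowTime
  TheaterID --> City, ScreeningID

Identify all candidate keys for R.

{City}⁺ = {City, MovieID, Price, ScreeningID, Seat, ShowTime, TheaterID} — all of the relation — so {City} is a candidate key.
{ScreeningID}⁺ = {City, MovieID, Price, ScreeningID, Seat, ShowTime, TheaterID} — all of the relation — so {ScreeningID} is a candidate key.
{TheaterID}⁺ = {City, MovieID, Price, ScreeningID, Seat, ShowTime, TheaterID} — all of the relation — so {TheaterID} is a candidate key.
Any other superkey properly contains one of these, so there are no further candidate keys.

{City}, {ScreeningID}, {TheaterID}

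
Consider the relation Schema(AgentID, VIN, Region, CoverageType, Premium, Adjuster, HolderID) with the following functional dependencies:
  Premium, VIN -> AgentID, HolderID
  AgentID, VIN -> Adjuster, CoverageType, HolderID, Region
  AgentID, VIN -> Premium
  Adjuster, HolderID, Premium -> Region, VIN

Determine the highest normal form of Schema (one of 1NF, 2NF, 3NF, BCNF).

Candidate keys: {Adjuster, HolderID, Premium}, {AgentID, VIN}, {Premium, VIN}. Prime attributes: {Adjuster, AgentID, HolderID, Premium, VIN}.
Every FD has a superkey on the left, so the relation is in BCNF.

BCNF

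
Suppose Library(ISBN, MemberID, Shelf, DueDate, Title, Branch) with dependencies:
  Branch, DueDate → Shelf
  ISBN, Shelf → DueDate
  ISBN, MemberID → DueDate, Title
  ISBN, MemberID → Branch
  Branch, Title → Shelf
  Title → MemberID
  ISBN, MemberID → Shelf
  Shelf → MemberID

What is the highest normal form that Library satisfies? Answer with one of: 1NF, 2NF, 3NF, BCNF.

Candidate keys: {Branch, DueDate, ISBN}, {ISBN, MemberID}, {ISBN, Shelf}, {ISBN, Title}. Prime attributes: {Branch, DueDate, ISBN, MemberID, Shelf, Title}.
Branch, DueDate → Shelf: {Branch, DueDate}⁺ = {Branch, DueDate, MemberID, Shelf}, which is not all of the attributes, so the left side is not a superkey — BCNF is violated.
Since {Shelf} ⊆ prime attributes and every other non-superkey FD also has a prime right side, the schema is in 3NF.

3NF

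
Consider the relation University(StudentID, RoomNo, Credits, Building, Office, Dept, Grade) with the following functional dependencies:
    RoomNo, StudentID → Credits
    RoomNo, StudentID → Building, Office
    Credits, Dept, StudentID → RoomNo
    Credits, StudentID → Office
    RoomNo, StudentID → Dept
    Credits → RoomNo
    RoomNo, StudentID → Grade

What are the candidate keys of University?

{StudentID} never appears on the right of any FD, so every key must include it.
Closure of {Credits, StudentID} is {Building, Credits, Dept, Grade, Office, RoomNo, StudentID}, the whole schema; {Credits, StudentID} is a candidate key.
Closure of {RoomNo, StudentID} is {Building, Credits, Dept, Grade, Office, RoomNo, StudentID}, the whole schema; {RoomNo, StudentID} is a candidate key.
These are minimal and exhaustive — every other superkey contains one of them.

{Credits, StudentID}, {RoomNo, StudentID}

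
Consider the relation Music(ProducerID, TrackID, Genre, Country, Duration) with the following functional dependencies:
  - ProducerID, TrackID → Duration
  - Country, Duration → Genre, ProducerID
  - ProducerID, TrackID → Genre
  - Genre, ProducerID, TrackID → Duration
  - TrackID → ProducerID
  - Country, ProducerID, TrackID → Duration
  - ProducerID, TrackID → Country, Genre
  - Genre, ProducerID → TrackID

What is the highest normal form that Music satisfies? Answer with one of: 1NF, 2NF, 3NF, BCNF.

BCNF

Candidate keys: {Country, Duration}, {Genre, ProducerID}, {TrackID}. Prime attributes: {Country, Duration, Genre, ProducerID, TrackID}.
The left-hand side of every FD is a superkey, so BCNF is satisfied.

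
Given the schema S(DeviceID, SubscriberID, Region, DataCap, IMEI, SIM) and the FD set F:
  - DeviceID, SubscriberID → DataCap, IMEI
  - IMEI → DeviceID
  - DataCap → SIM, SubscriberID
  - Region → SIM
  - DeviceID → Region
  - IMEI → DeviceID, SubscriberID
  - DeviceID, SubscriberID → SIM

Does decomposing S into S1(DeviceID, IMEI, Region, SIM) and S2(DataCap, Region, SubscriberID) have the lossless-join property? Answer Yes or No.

The shared attributes are {Region} and {Region}⁺ = {Region, SIM}.
Neither S1 nor S2 is contained in that closure, so the decomposition is lossy.

No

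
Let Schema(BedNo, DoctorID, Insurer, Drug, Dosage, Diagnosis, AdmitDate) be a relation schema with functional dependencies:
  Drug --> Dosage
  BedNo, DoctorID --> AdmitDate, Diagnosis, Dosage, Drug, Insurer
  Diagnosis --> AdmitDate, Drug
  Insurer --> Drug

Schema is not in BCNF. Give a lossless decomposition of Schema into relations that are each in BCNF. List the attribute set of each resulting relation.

Candidate key of the original relation: {BedNo, DoctorID}.
Within {AdmitDate, BedNo, Diagnosis, DoctorID, Dosage, Drug, Insurer}: {Drug}⁺ ∩ {AdmitDate, BedNo, Diagnosis, DoctorID, Dosage, Drug, Insurer} = {Dosage, Drug}, not the whole set, so Drug --> Dosage violates BCNF; decompose into {Dosage, Drug} and {AdmitDate, BedNo, Diagnosis, DoctorID, Drug, Insurer}.
{Dosage, Drug} has no BCNF violation.
Within {AdmitDate, BedNo, Diagnosis, DoctorID, Drug, Insurer}: {Diagnosis}⁺ ∩ {AdmitDate, BedNo, Diagnosis, DoctorID, Drug, Insurer} = {AdmitDate, Diagnosis, Drug}, not the whole set, so Diagnosis --> AdmitDate, Drug violates BCNF; decompose into {AdmitDate, Diagnosis, Drug} and {BedNo, Diagnosis, DoctorID, Insurer}.
{AdmitDate, Diagnosis, Drug} has no BCNF violation.
{BedNo, Diagnosis, DoctorID, Insurer} has no BCNF violation.

{AdmitDate, Diagnosis, Drug}; {BedNo, Diagnosis, DoctorID, Insurer}; {Dosage, Drug}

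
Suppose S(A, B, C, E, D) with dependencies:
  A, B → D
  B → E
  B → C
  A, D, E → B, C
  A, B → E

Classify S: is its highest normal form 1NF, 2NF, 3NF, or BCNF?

1NF

Candidate keys: {A, B}, {A, D, E}. Prime attributes: {A, B, D, E}.
B → E breaks BCNF: {B}⁺ = {B, C, E}, so {B} is not a superkey.
B → C has non-prime {C} on the right and a non-superkey on the left, so 3NF fails.
Since {B} ⊂ {A, B} and {B}⁺ ⊇ {C} with {C} non-prime, there is a partial dependency; 2NF fails.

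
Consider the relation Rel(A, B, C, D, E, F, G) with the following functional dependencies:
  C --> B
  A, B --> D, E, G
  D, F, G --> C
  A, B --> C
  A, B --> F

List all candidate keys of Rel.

{A, B}, {A, C}, {A, D, F, G}

{A} never appears on the right of any FD, so every key must include it.
Closure of {A, B} is {A, B, C, D, E, F, G}, the whole schema; {A, B} is a candidate key.
Closure of {A, C} is {A, B, C, D, E, F, G}, the whole schema; {A, C} is a candidate key.
Closure of {A, D, F, G} is {A, B, C, D, E, F, G}, the whole schema; {A, D, F, G} is a candidate key.
These are minimal and exhaustive — every other superkey contains one of them.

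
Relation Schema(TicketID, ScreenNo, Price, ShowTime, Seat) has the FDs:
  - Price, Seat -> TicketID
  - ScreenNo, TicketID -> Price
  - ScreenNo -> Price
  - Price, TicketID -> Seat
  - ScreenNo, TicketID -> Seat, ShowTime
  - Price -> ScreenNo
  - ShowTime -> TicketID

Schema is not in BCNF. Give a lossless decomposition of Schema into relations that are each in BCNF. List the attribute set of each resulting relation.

{Price, ScreenNo}; {ScreenNo, Seat, ShowTime}; {ShowTime, TicketID}

Candidate keys of the original relation: {Price, Seat}, {Price, ShowTime}, {Price, TicketID}, {ScreenNo, Seat}, {ScreenNo, ShowTime}, {ScreenNo, TicketID}.
{Price, ScreenNo, Seat, ShowTime, TicketID}: {ScreenNo} determines {Price, ScreenNo} here but is not a superkey — split on ScreenNo -> Price, giving {Price, ScreenNo} and {ScreenNo, Seat, ShowTime, TicketID}.
{Price, ScreenNo} is in BCNF.
{ScreenNo, Seat, ShowTime, TicketID}: {ShowTime} determines {ShowTime, TicketID} here but is not a superkey — split on ShowTime -> TicketID, giving {ShowTime, TicketID} and {ScreenNo, Seat, ShowTime}.
{ShowTime, TicketID} is in BCNF.
{ScreenNo, Seat, ShowTime} is in BCNF.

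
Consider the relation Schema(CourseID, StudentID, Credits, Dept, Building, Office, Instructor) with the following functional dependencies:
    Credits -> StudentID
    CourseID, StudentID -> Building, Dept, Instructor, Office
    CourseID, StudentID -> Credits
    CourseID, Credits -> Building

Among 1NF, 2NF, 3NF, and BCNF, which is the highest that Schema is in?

Candidate keys: {CourseID, Credits}, {CourseID, StudentID}. Prime attributes: {CourseID, Credits, StudentID}.
Credits -> StudentID: {Credits}⁺ = {Credits, StudentID}, which is not all of the attributes, so the left side is not a superkey — BCNF is violated.
Its right-hand attributes {StudentID} are all prime, as are those of every other non-superkey FD — the relation is in 3NF.

3NF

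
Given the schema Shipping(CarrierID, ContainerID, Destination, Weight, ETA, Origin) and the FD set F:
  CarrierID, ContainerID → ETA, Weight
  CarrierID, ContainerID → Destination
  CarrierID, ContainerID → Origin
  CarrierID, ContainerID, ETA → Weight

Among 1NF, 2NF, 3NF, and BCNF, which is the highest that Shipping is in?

Candidate key: {CarrierID, ContainerID}. Prime attributes: {CarrierID, ContainerID}.
The left-hand side of every FD is a superkey, so BCNF is satisfied.

BCNF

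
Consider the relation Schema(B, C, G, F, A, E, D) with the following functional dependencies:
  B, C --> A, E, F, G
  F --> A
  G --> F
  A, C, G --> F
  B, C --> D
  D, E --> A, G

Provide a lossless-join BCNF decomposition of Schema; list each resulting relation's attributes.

{A, F}; {B, C, D, E}; {D, E, G}; {F, G}

Candidate key of the original relation: {B, C}.
In {A, B, C, D, E, F, G}, {F} is not a superkey ({F}⁺ restricted to this set is {A, F}), so split on F --> A into {A, F} and {B, C, D, E, F, G}.
{A, F} is in BCNF.
In {B, C, D, E, F, G}, {G} is not a superkey ({G}⁺ restricted to this set is {F, G}), so split on G --> F into {F, G} and {B, C, D, E, G}.
{F, G} is in BCNF.
In {B, C, D, E, G}, {D, E} is not a superkey ({D, E}⁺ restricted to this set is {D, E, G}), so split on D, E --> G into {D, E, G} and {B, C, D, E}.
{D, E, G} is in BCNF.
{B, C, D, E} is in BCNF.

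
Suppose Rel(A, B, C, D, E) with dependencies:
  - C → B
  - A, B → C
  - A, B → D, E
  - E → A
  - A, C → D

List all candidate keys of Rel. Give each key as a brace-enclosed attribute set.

{A, B}, {A, C}, {B, E}, {C, E}

{A, B} is a candidate key since {A, B}⁺ = {A, B, C, D, E} covers every attribute.
{A, C} is a candidate key since {A, C}⁺ = {A, B, C, D, E} covers every attribute.
{B, E} is a candidate key since {B, E}⁺ = {A, B, C, D, E} covers every attribute.
{C, E} is a candidate key since {C, E}⁺ = {A, B, C, D, E} covers every attribute.
These are minimal and exhaustive — every other superkey contains one of them.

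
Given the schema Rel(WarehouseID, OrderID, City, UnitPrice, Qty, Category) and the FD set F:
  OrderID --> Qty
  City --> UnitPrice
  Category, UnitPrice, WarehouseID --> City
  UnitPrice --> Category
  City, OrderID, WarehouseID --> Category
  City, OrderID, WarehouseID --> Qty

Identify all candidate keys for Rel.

No FD produces {OrderID, WarehouseID}, so they must be in every candidate key.
{City, OrderID, WarehouseID}⁺ = {Category, City, OrderID, Qty, UnitPrice, WarehouseID}, which is every attribute, so {City, OrderID, WarehouseID} is a candidate key.
{OrderID, UnitPrice, WarehouseID}⁺ = {Category, City, OrderID, Qty, UnitPrice, WarehouseID}, which is every attribute, so {OrderID, UnitPrice, WarehouseID} is a candidate key.
No proper subset of any of these is a key, and no other minimal superkey exists.

{City, OrderID, WarehouseID}, {OrderID, UnitPrice, WarehouseID}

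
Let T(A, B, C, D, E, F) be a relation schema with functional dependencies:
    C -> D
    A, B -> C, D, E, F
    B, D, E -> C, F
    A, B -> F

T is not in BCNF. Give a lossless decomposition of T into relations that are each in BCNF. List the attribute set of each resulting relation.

Candidate key of the original relation: {A, B}.
In {A, B, C, D, E, F}, {C} is not a superkey ({C}⁺ restricted to this set is {C, D}), so split on C -> D into {C, D} and {A, B, C, E, F}.
{C, D}: every determinant is a superkey — BCNF.
In {A, B, C, E, F}, {B, C, E} is not a superkey ({B, C, E}⁺ restricted to this set is {B, C, E, F}), so split on B, C, E -> F into {B, C, E, F} and {A, B, C, E}.
{B, C, E, F}: every determinant is a superkey — BCNF.
{A, B, C, E}: every determinant is a superkey — BCNF.

{A, B, C, E}; {B, C, E, F}; {C, D}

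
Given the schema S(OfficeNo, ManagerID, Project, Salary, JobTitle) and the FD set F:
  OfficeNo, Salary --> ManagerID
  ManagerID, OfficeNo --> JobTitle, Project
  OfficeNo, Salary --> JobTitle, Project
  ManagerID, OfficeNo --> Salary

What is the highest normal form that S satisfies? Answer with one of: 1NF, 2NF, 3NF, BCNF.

BCNF

Candidate keys: {ManagerID, OfficeNo}, {OfficeNo, Salary}. Prime attributes: {ManagerID, OfficeNo, Salary}.
Each dependency's left side is a superkey — BCNF holds.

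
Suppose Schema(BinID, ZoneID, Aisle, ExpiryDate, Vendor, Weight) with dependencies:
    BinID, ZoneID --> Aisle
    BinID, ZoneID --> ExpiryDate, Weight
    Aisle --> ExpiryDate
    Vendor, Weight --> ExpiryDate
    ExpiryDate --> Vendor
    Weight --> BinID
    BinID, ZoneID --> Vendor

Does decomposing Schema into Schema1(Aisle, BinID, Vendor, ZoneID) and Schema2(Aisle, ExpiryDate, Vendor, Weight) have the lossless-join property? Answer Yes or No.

Common attributes: {Aisle, Vendor}; their closure is {Aisle, ExpiryDate, Vendor}.
The closure covers neither Schema1 nor Schema2 entirely; the join is not lossless.

No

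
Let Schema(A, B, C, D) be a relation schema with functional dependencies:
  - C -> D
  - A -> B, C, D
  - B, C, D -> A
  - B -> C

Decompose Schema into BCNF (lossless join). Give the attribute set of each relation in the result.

Candidate keys of the original relation: {A}, {B}.
Within {A, B, C, D}: {C}⁺ ∩ {A, B, C, D} = {C, D}, not the whole set, so C -> D violates BCNF; decompose into {C, D} and {A, B, C}.
{C, D}: every determinant is a superkey — BCNF.
{A, B, C}: every determinant is a superkey — BCNF.

{A, B, C}; {C, D}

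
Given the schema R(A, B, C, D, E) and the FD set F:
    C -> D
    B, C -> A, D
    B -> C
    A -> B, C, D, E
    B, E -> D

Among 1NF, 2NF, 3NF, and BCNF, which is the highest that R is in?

Candidate keys: {A}, {B}. Prime attributes: {A, B}.
For C -> D we have {C}⁺ = {C, D}; {C} is not a superkey, so BCNF fails.
C -> D determines the non-prime attribute {D} from a non-superkey — 3NF is violated.
With only single-attribute keys there can be no partial dependency, so 2NF holds.

2NF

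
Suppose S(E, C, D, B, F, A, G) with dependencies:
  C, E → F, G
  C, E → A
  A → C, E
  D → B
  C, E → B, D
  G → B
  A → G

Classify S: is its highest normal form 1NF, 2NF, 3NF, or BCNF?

Candidate keys: {A}, {C, E}. Prime attributes: {A, C, E}.
D → B: {D}⁺ = {B, D}, which is not all of the attributes, so the left side is not a superkey — BCNF is violated.
Because {B} is non-prime and the left side of D → B is not a superkey, the relation is not in 3NF.
No non-prime attribute depends on a proper subset of any candidate key, so 2NF holds.

2NF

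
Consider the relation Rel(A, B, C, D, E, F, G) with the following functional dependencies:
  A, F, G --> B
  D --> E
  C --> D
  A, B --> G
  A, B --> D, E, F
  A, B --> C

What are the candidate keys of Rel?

Attributes never on any right-hand side: {A} — every candidate key must contain it.
{A, B}⁺ = {A, B, C, D, E, F, G} — all of the relation — so {A, B} is a candidate key.
{A, F, G}⁺ = {A, B, C, D, E, F, G} — all of the relation — so {A, F, G} is a candidate key.
No proper subset of any of these is a key, and no other minimal superkey exists.

{A, B}, {A, F, G}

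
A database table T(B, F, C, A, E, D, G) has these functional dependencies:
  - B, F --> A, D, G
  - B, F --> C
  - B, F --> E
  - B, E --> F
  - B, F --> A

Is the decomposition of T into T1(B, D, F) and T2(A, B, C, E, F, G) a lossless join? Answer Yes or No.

Yes

The shared attributes are {B, F} and {B, F}⁺ = {A, B, C, D, E, F, G}.
Since T1 ⊆ {A, B, C, D, E, F, G}, the intersection is a superkey of T1; the decomposition is lossless.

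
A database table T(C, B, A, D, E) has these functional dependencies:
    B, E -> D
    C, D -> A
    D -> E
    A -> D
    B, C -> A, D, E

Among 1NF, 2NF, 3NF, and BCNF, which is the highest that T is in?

2NF

Candidate key: {B, C}. Prime attributes: {B, C}.
For B, E -> D we have {B, E}⁺ = {B, D, E}; {B, E} is not a superkey, so BCNF fails.
B, E -> D determines the non-prime attribute {D} from a non-superkey — 3NF is violated.
No proper subset of a key has a non-prime attribute in its closure, so there is no partial dependency; 2NF holds.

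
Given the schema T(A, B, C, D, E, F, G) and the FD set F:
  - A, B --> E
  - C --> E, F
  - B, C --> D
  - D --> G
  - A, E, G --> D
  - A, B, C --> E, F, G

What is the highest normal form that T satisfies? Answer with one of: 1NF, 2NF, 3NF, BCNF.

Candidate key: {A, B, C}. Prime attributes: {A, B, C}.
A, B --> E: {A, B}⁺ = {A, B, E}, which is not all of the attributes, so the left side is not a superkey — BCNF is violated.
A, B --> E has non-prime {E} on the right and a non-superkey on the left, so 3NF fails.
Since {C} ⊂ {A, B, C} and {C}⁺ ⊇ {E, F} with {E, F} non-prime, there is a partial dependency; 2NF fails.

1NF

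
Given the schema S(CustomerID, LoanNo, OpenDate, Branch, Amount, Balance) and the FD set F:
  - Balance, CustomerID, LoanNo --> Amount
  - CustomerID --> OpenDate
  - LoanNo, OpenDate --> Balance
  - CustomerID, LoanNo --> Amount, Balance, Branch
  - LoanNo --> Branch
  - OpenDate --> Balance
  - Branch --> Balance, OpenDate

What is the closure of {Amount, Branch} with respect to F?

{Amount, Balance, Branch, OpenDate}

Start with {Amount, Branch}.
Branch --> Balance, OpenDate applies; add {Balance, OpenDate} → now {Amount, Balance, Branch, OpenDate}.
No further FD applies.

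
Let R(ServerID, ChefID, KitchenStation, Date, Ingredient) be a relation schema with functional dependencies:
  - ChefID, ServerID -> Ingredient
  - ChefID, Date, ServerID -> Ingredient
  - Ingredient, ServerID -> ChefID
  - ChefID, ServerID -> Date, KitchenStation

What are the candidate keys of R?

{ChefID, ServerID}, {Ingredient, ServerID}

Attributes never on any right-hand side: {ServerID} — every candidate key must contain it.
{ChefID, ServerID} is a candidate key since {ChefID, ServerID}⁺ = {ChefID, Date, Ingredient, KitchenStation, ServerID} covers every attribute.
{Ingredient, ServerID} is a candidate key since {Ingredient, ServerID}⁺ = {ChefID, Date, Ingredient, KitchenStation, ServerID} covers every attribute.
Any other superkey properly contains one of these, so there are no further candidate keys.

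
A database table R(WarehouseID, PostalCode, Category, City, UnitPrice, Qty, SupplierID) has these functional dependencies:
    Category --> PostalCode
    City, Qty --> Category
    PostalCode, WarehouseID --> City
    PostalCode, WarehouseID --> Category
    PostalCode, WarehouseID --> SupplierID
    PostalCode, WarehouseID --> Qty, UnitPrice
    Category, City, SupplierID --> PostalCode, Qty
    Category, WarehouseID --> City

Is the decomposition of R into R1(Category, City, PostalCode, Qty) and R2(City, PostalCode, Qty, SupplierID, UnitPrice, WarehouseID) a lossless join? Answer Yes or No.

R1 ∩ R2 = {City, PostalCode, Qty}; its closure under F is {Category, City, PostalCode, Qty}.
This includes all of R1, so the common attributes are a superkey of R1 — the join is lossless.

Yes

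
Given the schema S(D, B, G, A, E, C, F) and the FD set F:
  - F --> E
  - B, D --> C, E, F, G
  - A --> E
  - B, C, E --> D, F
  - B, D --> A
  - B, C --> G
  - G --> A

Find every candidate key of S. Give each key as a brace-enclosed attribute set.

{B, C}, {B, D}

Attributes never on any right-hand side: {B} — every candidate key must contain it.
Closure of {B, C} is {A, B, C, D, E, F, G}, the whole schema; {B, C} is a candidate key.
Closure of {B, D} is {A, B, C, D, E, F, G}, the whole schema; {B, D} is a candidate key.
No proper subset of any of these is a key, and no other minimal superkey exists.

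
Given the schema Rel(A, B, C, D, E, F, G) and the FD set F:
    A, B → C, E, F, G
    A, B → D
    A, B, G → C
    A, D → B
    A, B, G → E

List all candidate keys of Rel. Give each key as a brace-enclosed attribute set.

Attributes never on any right-hand side: {A} — every candidate key must contain it.
{A, B} is a candidate key since {A, B}⁺ = {A, B, C, D, E, F, G} covers every attribute.
{A, D} is a candidate key since {A, D}⁺ = {A, B, C, D, E, F, G} covers every attribute.
Any other superkey properly contains one of these, so there are no further candidate keys.

{A, B}, {A, D}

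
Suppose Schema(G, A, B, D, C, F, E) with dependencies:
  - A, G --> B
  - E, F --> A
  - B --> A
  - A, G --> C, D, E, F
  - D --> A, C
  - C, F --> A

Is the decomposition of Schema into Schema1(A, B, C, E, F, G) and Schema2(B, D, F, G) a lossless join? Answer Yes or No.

Yes

Common attributes: {B, F, G}; their closure is {A, B, C, D, E, F, G}.
Schema1 is contained in that closure, so Schema1 ∩ Schema2 --> Schema1 holds and the join is lossless.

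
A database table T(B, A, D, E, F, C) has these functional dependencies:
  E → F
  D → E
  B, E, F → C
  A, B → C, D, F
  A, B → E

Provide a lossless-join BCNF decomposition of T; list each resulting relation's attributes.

Candidate key of the original relation: {A, B}.
In {A, B, C, D, E, F}, {E} is not a superkey ({E}⁺ restricted to this set is {E, F}), so split on E → F into {E, F} and {A, B, C, D, E}.
{E, F}: every determinant is a superkey — BCNF.
In {A, B, C, D, E}, {D} is not a superkey ({D}⁺ restricted to this set is {D, E}), so split on D → E into {D, E} and {A, B, C, D}.
{D, E}: every determinant is a superkey — BCNF.
In {A, B, C, D}, {B, D} is not a superkey ({B, D}⁺ restricted to this set is {B, C, D}), so split on B, D → C into {B, C, D} and {A, B, D}.
{B, C, D}: every determinant is a superkey — BCNF.
{A, B, D}: every determinant is a superkey — BCNF.

{A, B, D}; {B, C, D}; {D, E}; {E, F}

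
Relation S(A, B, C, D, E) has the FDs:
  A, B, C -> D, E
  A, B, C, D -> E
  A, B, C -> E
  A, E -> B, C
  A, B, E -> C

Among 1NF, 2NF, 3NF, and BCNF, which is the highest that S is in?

Candidate keys: {A, B, C}, {A, E}. Prime attributes: {A, B, C, E}.
Every FD has a superkey on the left, so the relation is in BCNF.

BCNF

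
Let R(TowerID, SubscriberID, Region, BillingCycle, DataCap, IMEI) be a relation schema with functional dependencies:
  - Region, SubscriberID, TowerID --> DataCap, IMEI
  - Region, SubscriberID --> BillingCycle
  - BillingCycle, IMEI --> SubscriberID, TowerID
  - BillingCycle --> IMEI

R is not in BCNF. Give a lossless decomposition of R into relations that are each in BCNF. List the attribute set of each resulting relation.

{BillingCycle, DataCap, Region}; {BillingCycle, IMEI, SubscriberID, TowerID}

Candidate keys of the original relation: {BillingCycle, Region}, {Region, SubscriberID}.
Within {BillingCycle, DataCap, IMEI, Region, SubscriberID, TowerID}: {BillingCycle, IMEI}⁺ ∩ {BillingCycle, DataCap, IMEI, Region, SubscriberID, TowerID} = {BillingCycle, IMEI, SubscriberID, TowerID}, not the whole set, so BillingCycle, IMEI --> SubscriberID, TowerID violates BCNF; decompose into {BillingCycle, IMEI, SubscriberID, TowerID} and {BillingCycle, DataCap, IMEI, Region}.
{BillingCycle, IMEI, SubscriberID, TowerID} is in BCNF.
Within {BillingCycle, DataCap, IMEI, Region}: {BillingCycle}⁺ ∩ {BillingCycle, DataCap, IMEI, Region} = {BillingCycle, IMEI}, not the whole set, so BillingCycle --> IMEI violates BCNF; decompose into {BillingCycle, IMEI} and {BillingCycle, DataCap, Region}.
{BillingCycle, IMEI} is in BCNF.
{BillingCycle, DataCap, Region} is in BCNF.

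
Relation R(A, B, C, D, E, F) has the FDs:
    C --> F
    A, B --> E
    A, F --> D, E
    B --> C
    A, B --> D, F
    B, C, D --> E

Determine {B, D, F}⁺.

Start with {B, D, F}.
B --> C applies; add {C} → now {B, C, D, F}.
B, C, D --> E applies; add {E} → now {B, C, D, E, F}.
No further FD applies.

{B, C, D, E, F}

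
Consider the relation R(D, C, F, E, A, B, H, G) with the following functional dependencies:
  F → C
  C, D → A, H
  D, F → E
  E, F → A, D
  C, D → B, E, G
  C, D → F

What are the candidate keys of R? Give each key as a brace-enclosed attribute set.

{C, D}⁺ = {A, B, C, D, E, F, G, H}, which is every attribute, so {C, D} is a candidate key.
{D, F}⁺ = {A, B, C, D, E, F, G, H}, which is every attribute, so {D, F} is a candidate key.
{E, F}⁺ = {A, B, C, D, E, F, G, H}, which is every attribute, so {E, F} is a candidate key.
Any other superkey properly contains one of these, so there are no further candidate keys.

{C, D}, {D, F}, {E, F}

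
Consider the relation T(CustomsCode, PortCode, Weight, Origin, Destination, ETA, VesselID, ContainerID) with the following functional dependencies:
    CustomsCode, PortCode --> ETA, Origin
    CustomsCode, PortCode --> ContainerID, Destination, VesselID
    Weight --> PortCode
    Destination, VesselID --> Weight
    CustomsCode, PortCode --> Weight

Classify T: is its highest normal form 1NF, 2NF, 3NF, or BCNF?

Candidate keys: {CustomsCode, Destination, VesselID}, {CustomsCode, PortCode}, {CustomsCode, Weight}. Prime attributes: {CustomsCode, Destination, PortCode, VesselID, Weight}.
Weight --> PortCode: {Weight}⁺ = {PortCode, Weight}, which is not all of the attributes, so the left side is not a superkey — BCNF is violated.
Its right-hand attributes {PortCode} are all prime, as are those of every other non-superkey FD — the relation is in 3NF.

3NF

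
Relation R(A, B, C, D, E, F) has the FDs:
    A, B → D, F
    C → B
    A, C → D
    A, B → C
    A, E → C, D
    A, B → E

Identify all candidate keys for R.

No FD produces {A}, so it must be in every candidate key.
{A, B}⁺ = {A, B, C, D, E, F} — all of the relation — so {A, B} is a candidate key.
{A, C}⁺ = {A, B, C, D, E, F} — all of the relation — so {A, C} is a candidate key.
{A, E}⁺ = {A, B, C, D, E, F} — all of the relation — so {A, E} is a candidate key.
Any other superkey properly contains one of these, so there are no further candidate keys.

{A, B}, {A, C}, {A, E}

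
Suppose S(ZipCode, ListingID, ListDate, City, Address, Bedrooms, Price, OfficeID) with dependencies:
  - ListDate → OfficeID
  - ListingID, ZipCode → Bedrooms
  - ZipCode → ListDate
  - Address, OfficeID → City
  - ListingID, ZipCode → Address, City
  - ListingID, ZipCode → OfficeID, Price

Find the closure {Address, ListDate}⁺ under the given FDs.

Start with {Address, ListDate}.
ListDate → OfficeID applies; add {OfficeID} → now {Address, ListDate, OfficeID}.
Address, OfficeID → City applies; add {City} → now {Address, City, ListDate, OfficeID}.
No further FD applies.

{Address, City, ListDate, OfficeID}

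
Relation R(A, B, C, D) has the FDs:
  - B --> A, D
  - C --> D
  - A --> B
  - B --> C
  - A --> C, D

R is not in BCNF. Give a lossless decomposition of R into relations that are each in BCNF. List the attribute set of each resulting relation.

{A, B, C}; {C, D}

Candidate keys of the original relation: {A}, {B}.
Within {A, B, C, D}: {C}⁺ ∩ {A, B, C, D} = {C, D}, not the whole set, so C --> D violates BCNF; decompose into {C, D} and {A, B, C}.
{C, D} has no BCNF violation.
{A, B, C} has no BCNF violation.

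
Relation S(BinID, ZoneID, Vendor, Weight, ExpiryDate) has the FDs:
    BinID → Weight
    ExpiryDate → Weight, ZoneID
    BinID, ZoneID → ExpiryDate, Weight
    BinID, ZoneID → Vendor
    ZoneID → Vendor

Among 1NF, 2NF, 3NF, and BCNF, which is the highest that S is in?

1NF

Candidate keys: {BinID, ExpiryDate}, {BinID, ZoneID}. Prime attributes: {BinID, ExpiryDate, ZoneID}.
For BinID → Weight we have {BinID}⁺ = {BinID, Weight}; {BinID} is not a superkey, so BCNF fails.
BinID → Weight determines the non-prime attribute {Weight} from a non-superkey — 3NF is violated.
The proper key subset {BinID} of {BinID, ExpiryDate} determines non-prime {Weight}, so the relation is not even in 2NF.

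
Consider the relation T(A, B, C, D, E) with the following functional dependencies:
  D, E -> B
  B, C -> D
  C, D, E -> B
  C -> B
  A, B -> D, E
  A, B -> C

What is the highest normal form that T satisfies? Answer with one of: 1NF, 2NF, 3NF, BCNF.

Candidate keys: {A, B}, {A, C}, {A, D, E}. Prime attributes: {A, B, C, D, E}.
D, E -> B breaks BCNF: {D, E}⁺ = {B, D, E}, so {D, E} is not a superkey.
Since {B} ⊆ prime attributes and every other non-superkey FD also has a prime right side, the schema is in 3NF.

3NF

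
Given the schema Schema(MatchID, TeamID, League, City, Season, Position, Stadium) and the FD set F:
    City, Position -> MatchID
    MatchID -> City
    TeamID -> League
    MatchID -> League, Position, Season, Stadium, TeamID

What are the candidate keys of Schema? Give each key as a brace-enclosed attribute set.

{City, Position}, {MatchID}

{MatchID}⁺ = {City, League, MatchID, Position, Season, Stadium, TeamID} — all of the relation — so {MatchID} is a candidate key.
{City, Position}⁺ = {City, League, MatchID, Position, Season, Stadium, TeamID} — all of the relation — so {City, Position} is a candidate key.
These are minimal and exhaustive — every other superkey contains one of them.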